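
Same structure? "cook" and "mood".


Pattern of "cook": [0, 1, 1, 2]
Pattern of "mood": [0, 1, 1, 2]
Patterns match
Same pattern = Yes


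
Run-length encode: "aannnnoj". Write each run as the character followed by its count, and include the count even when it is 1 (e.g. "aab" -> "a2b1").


String: "aannnnoj"
Scanning for consecutive runs:
  'a' x 2
  'n' x 4
  'o' x 1
  'j' x 1
RLE = "a2n4o1j1"


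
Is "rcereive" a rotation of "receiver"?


Word: "receiver", Candidate: "rcereive"
Method: check if candidate is substring of word+word
"receiverreceiver" contains "rcereive"? No
Is rotation = No


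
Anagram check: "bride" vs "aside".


Word 1: "bride" → sorted: bdeir
Word 2: "aside" → sorted: adeis
Same letters? bdeir != adeis
Anagram = No


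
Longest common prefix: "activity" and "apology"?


Word 1: "activity"
Word 2: "apology"
Comparing from start:
  Pos 0: 'a' == 'a'
  Pos 1: 'c' != 'p' (stop)
LCP = "a" (length 1)


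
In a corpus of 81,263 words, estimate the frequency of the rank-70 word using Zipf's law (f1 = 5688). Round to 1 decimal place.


Zipf's law: f(r) = f(1) / r
f(1) = 5688
f(70) = 5688 / 70
= 81.3 occurrences


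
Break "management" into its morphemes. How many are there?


Word: "management"
Morphemes: manage / -ment
Each morpheme carries meaning
= 2 morphemes


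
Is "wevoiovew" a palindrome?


Word: "wevoiovew"
Reversed: "wevoiovew"
Forward == Backward? wevoiovew == wevoiovew
Palindrome = Yes


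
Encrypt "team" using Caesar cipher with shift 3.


Word: "team"
Shift: 3
Each letter → (letter + shift) mod 26:
  't' (19) + 3 = 22 → 'w'
  'e' (4) + 3 = 7 → 'h'
  'a' (0) + 3 = 3 → 'd'
  'm' (12) + 3 = 15 → 'p'
Result = "whdp"


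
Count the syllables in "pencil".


Word: "pencil"
Syllable breakdown: pen-cil
Counting: 2 parts
= 2 syllables


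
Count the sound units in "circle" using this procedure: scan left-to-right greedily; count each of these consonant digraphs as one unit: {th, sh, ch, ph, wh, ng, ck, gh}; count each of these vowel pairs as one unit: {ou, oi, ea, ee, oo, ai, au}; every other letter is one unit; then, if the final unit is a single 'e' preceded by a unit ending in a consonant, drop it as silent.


Word: "circle" (6 letters)
Left-to-right scan:
  (1) 'c' (letter)
  (2) 'i' (letter)
  (3) 'r' (letter)
  (4) 'c' (letter)
  (5) 'l' (letter)
  (6) 'e' (letter)
Units from scan: 6
Final unit is 'e' after a consonant -> drop as silent (-1)
Sound units = 5 units


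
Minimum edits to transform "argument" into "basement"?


Word 1: "argument" (length 8)
Word 2: "basement" (length 8)
One optimal edit sequence (insert/delete/substitute each cost 1):
  1. substitute 'a' -> 'b'  (+1)
  2. substitute 'r' -> 'a'  (+1)
  3. substitute 'g' -> 's'  (+1)
  4. substitute 'u' -> 'e'  (+1)
  5. keep 'm'
  6. keep 'e'
  7. keep 'n'
  8. keep 't'
Total edit operations: 4
Edit distance = 4


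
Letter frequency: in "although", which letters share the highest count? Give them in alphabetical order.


Word: "although"
Letter counts:
  'a': 1
  'g': 1
  'h': 2
  'l': 1
  'o': 1
  't': 1
  'u': 1
Maximum count = 2
Most frequent = 'h' (2 times each)


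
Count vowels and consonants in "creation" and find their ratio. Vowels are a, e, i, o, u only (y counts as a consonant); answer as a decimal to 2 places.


Word: "creation"
Vowels (a,e,i,o,u): 4
Consonants: 4
Ratio = 4/4
= 1.00


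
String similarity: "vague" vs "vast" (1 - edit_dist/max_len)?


Word 1: "vague" (length 5)
Word 2: "vast" (length 4)
One optimal edit sequence:
  1. keep 'v'
  2. keep 'a'
  3. delete 'g'  (+1)
  4. substitute 'u' -> 's'  (+1)
  5. substitute 'e' -> 't'  (+1)
Edit distance = 3
Max length = max(5, 4) = 5
Similarity = 1 - 3/5
= 0.4000


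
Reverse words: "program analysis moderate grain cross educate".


Original: "program analysis moderate grain cross educate"
Words (1..n): program | analysis | moderate | grain | cross | educate
Reversed (n..1): educate | cross | grain | moderate | analysis | program
Result = "educate cross grain moderate analysis program"


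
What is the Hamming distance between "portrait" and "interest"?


Comparing character by character (same length = 8):
  Pos 0: 'p' vs 'i' !=
  Pos 1: 'o' vs 'n' !=
  Pos 2: 'r' vs 't' !=
  Pos 3: 't' vs 'e' !=
  Pos 4: 'r' vs 'r' =
  Pos 5: 'a' vs 'e' !=
  Pos 6: 'i' vs 's' !=
  Pos 7: 't' vs 't' =
Hamming distance = 6


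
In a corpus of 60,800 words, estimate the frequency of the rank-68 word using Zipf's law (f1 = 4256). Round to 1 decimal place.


Zipf's law: f(r) = f(1) / r
f(1) = 4256
f(68) = 4256 / 68
= 62.6 occurrences


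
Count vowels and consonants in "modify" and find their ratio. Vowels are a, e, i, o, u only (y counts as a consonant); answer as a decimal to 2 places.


Word: "modify"
Vowels (a,e,i,o,u): 2
Consonants: 4
Ratio = 2/4
= 0.50


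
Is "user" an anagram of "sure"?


Word 1: "sure" → sorted: ersu
Word 2: "user" → sorted: ersu
Same letters? ersu == ersu
Anagram = Yes


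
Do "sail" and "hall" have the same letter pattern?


Pattern of "sail": [0, 1, 2, 3]
Pattern of "hall": [0, 1, 2, 2]
Patterns do not match
Same pattern = No


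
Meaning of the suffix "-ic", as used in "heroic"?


Suffix: -ic
Example: heroic = hero + -ic
Meaning = relating to


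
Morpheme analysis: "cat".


Word: "cat"
Morphemes: cat
Each morpheme carries meaning
= 1 morpheme


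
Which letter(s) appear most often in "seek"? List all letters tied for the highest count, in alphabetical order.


Word: "seek"
Letter counts:
  'e': 2
  'k': 1
  's': 1
Maximum count = 2
Most frequent = 'e' (2 times each)


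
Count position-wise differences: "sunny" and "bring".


Comparing character by character (same length = 5):
  Pos 0: 's' vs 'b' !=
  Pos 1: 'u' vs 'r' !=
  Pos 2: 'n' vs 'i' !=
  Pos 3: 'n' vs 'n' =
  Pos 4: 'y' vs 'g' !=
Hamming distance = 4


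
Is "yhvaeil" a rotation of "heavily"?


Word: "heavily", Candidate: "yhvaeil"
Method: check if candidate is substring of word+word
"heavilyheavily" contains "yhvaeil"? No
Is rotation = No


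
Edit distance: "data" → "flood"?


Word 1: "data" (length 4)
Word 2: "flood" (length 5)
One optimal edit sequence (insert/delete/substitute each cost 1):
  1. insert 'f'  (+1)
  2. substitute 'd' -> 'l'  (+1)
  3. substitute 'a' -> 'o'  (+1)
  4. substitute 't' -> 'o'  (+1)
  5. substitute 'a' -> 'd'  (+1)
Total edit operations: 5
Edit distance = 5


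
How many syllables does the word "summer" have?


Word: "summer"
Syllable breakdown: sum / mer
Counting: 2 parts
= 2 syllables


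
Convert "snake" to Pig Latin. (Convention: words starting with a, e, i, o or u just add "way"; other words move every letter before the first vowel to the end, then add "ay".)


Word: "snake"
Starts with consonant(s) → move to end, add 'ay'
Consonant cluster: "sn"
Pig Latin = "akesnay"


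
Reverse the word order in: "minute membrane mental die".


Original: "minute membrane mental die"
Words (1..n): minute | membrane | mental | die
Reversed (n..1): die | mental | membrane | minute
Result = "die mental membrane minute"


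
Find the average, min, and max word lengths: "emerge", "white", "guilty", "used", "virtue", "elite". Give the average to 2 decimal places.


Lengths: "emerge"=6, "white"=5, "guilty"=6, "used"=4, "virtue"=6, "elite"=5
Sum = 32, Count = 6
Average = 32/6 = 5.33
= avg=5.33, min=4, max=6


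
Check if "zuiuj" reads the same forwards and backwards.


Word: "zuiuj"
Reversed: "juiuz"
Forward == Backward? zuiuj != juiuz
Palindrome = No


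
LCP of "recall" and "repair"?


Word 1: "recall"
Word 2: "repair"
Comparing from start:
  Pos 0: 'r' == 'r'
  Pos 1: 'e' == 'e'
  Pos 2: 'c' != 'p' (stop)
LCP = "re" (length 2)


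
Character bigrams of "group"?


Word: "group" (length 5)
Number of bigrams = 5 - 2 + 1 = 4
  Position 0: "gr"
  Position 1: "ro"
  Position 2: "ou"
  Position 3: "up"
Bigrams = "gr", "ro", "ou", "up"


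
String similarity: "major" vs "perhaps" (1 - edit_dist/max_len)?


Word 1: "major" (length 5)
Word 2: "perhaps" (length 7)
One optimal edit sequence:
  1. insert 'p'  (+1)
  2. insert 'e'  (+1)
  3. substitute 'm' -> 'r'  (+1)
  4. substitute 'a' -> 'h'  (+1)
  5. substitute 'j' -> 'a'  (+1)
  6. substitute 'o' -> 'p'  (+1)
  7. substitute 'r' -> 's'  (+1)
Edit distance = 7
Max length = max(5, 7) = 7
Similarity = 1 - 7/7
= 0.0000


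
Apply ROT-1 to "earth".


Word: "earth"
Shift: 1
Each letter → (letter + shift) mod 26:
  'e' (4) + 1 = 5 → 'f'
  'a' (0) + 1 = 1 → 'b'
  'r' (17) + 1 = 18 → 's'
  't' (19) + 1 = 20 → 'u'
  'h' (7) + 1 = 8 → 'i'
Result = "fbsui"


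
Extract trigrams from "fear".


Word: "fear" (length 4)
Number of trigrams = 4 - 3 + 1 = 2
  Position 0: "fea"
  Position 1: "ear"
Trigrams = "fea", "ear"


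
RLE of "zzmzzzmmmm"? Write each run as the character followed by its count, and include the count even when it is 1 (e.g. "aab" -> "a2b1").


String: "zzmzzzmmmm"
Scanning for consecutive runs:
  'z' x 2
  'm' x 1
  'z' x 3
  'm' x 4
RLE = "z2m1z3m4"


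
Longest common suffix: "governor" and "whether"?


Word 1: "governor"
Word 2: "whether"
Comparing from end:
  Pos -1: 'r' == 'r'
  Pos -2: 'o' != 'e' (stop)
LCS = "r" (length 1)


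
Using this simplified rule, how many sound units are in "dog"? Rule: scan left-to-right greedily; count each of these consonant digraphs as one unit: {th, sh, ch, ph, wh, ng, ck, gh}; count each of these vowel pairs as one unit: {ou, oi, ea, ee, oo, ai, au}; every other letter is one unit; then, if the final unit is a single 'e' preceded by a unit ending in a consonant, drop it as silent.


Word: "dog" (3 letters)
Left-to-right scan:
  [1] 'd' (letter)
  [2] 'o' (letter)
  [3] 'g' (letter)
Units from scan: 3
Sound units = 3 units


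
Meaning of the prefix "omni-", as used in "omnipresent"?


Prefix: omni-
Example: omnipresent (omni- + present)
Meaning = all


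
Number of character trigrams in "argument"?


Word: "argument" (length 8)
Number of 3-grams = length - 3 + 1 = 8 - 3 + 1
= 6


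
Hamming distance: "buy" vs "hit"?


Comparing character by character (same length = 3):
  Pos 0: 'b' vs 'h' !=
  Pos 1: 'u' vs 'i' !=
  Pos 2: 'y' vs 't' !=
Hamming distance = 3


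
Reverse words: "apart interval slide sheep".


Original: "apart interval slide sheep"
Words (1..n): apart | interval | slide | sheep
Reversed (n..1): sheep | slide | interval | apart
Result = "sheep slide interval apart"


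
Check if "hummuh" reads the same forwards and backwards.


Word: "hummuh"
Reversed: "hummuh"
Forward == Backward? hummuh == hummuh
Palindrome = Yes


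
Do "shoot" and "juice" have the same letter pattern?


Pattern of "shoot": [0, 1, 2, 2, 3]
Pattern of "juice": [0, 1, 2, 3, 4]
Patterns do not match
Same pattern = No


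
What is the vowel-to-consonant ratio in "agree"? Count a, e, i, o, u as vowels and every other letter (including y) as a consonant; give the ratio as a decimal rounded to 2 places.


Word: "agree"
Vowels (a,e,i,o,u): 3
Consonants: 2
Ratio = 3/2
= 1.50


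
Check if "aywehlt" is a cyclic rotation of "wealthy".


Word: "wealthy", Candidate: "aywehlt"
Method: check if candidate is substring of word+word
"wealthywealthy" contains "aywehlt"? No
Is rotation = No


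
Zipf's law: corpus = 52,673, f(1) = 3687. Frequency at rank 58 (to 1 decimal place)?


Zipf's law: f(r) = f(1) / r
f(1) = 3687
f(58) = 3687 / 58
= 63.6 occurrences


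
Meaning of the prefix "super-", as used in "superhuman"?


Prefix: super-
Example: superhuman = super- + human
Meaning = above / beyond


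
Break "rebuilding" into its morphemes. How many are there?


Word: "rebuilding"
Morphemes: re- / build / -ing
Each morpheme carries meaning
= 3 morphemes


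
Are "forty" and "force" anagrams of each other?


Word 1: "forty" → sorted: forty
Word 2: "force" → sorted: cefor
Same letters? forty != cefor
Anagram = No


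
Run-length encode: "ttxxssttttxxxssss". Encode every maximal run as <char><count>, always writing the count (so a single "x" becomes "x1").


String: "ttxxssttttxxxssss"
Scanning for consecutive runs:
  't' x 2
  'x' x 2
  's' x 2
  't' x 4
  'x' x 3
  's' x 4
RLE = "t2x2s2t4x3s4"


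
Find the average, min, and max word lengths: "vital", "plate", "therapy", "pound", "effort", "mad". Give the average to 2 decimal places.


Lengths: "vital"=5, "plate"=5, "therapy"=7, "pound"=5, "effort"=6, "mad"=3
Sum = 31, Count = 6
Average = 31/6 = 5.17
= avg=5.17, min=3, max=7


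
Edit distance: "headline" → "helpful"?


Word 1: "headline" (length 8)
Word 2: "helpful" (length 7)
One optimal edit sequence (insert/delete/substitute each cost 1):
  1. keep 'h'
  2. keep 'e'
  3. delete 'a'  (+1)
  4. substitute 'd' -> 'l'  (+1)
  5. substitute 'l' -> 'p'  (+1)
  6. substitute 'i' -> 'f'  (+1)
  7. substitute 'n' -> 'u'  (+1)
  8. substitute 'e' -> 'l'  (+1)
Total edit operations: 6
Edit distance = 6


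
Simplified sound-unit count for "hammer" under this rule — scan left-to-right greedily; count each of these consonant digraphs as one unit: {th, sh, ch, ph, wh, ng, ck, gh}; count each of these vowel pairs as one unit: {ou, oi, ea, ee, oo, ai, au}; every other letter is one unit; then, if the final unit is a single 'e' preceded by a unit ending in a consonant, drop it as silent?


Word: "hammer" (6 letters)
Left-to-right scan:
  (1) 'h' (letter)
  (2) 'a' (letter)
  (3) 'm' (letter)
  (4) 'm' (letter)
  (5) 'e' (letter)
  (6) 'r' (letter)
Units from scan: 6
Sound units = 6 units


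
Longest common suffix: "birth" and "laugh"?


Word 1: "birth"
Word 2: "laugh"
Comparing from end:
  Pos -1: 'h' == 'h'
  Pos -2: 't' != 'g' (stop)
LCS = "h" (length 1)


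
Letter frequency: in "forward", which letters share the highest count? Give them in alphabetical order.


Word: "forward"
Letter counts:
  'a': 1
  'd': 1
  'f': 1
  'o': 1
  'r': 2
  'w': 1
Maximum count = 2
Most frequent = 'r' (2 times each)


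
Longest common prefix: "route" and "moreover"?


Word 1: "route"
Word 2: "moreover"
Comparing from start:
  Pos 0: 'r' != 'm' (stop)
LCP = "" (length 0)


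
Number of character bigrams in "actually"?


Word: "actually" (length 8)
Number of 2-grams = length - 2 + 1 = 8 - 2 + 1
= 7


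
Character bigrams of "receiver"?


Word: "receiver" (length 8)
Number of bigrams = 8 - 2 + 1 = 7
  Position 0: "re"
  Position 1: "ec"
  Position 2: "ce"
  Position 3: "ei"
  Position 4: "iv"
  Position 5: "ve"
  Position 6: "er"
Bigrams = "re", "ec", "ce", "ei", "iv", "ve", "er"


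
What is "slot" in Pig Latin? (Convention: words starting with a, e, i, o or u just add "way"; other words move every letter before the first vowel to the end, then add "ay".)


Word: "slot"
Starts with consonant(s) → move to end, add 'ay'
Consonant cluster: "sl"
Pig Latin = "otslay"


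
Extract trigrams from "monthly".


Word: "monthly" (length 7)
Number of trigrams = 7 - 3 + 1 = 5
  Position 0: "mon"
  Position 1: "ont"
  Position 2: "nth"
  Position 3: "thl"
  Position 4: "hly"
Trigrams = "mon", "ont", "nth", "thl", "hly"


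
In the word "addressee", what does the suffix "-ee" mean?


Suffix: -ee
Example: addressee = address + -ee
Meaning = one who receives


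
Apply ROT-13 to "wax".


Word: "wax"
Shift: 13
Each letter → (letter + shift) mod 26:
  'w' (22) + 13 = 9 → 'j'
  'a' (0) + 13 = 13 → 'n'
  'x' (23) + 13 = 10 → 'k'
Result = "jnk"


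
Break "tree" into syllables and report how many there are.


Word: "tree"
Syllable breakdown: tree
Counting: 1 part
= 1 syllable


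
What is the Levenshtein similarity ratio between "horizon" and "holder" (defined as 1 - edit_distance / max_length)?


Word 1: "horizon" (length 7)
Word 2: "holder" (length 6)
One optimal edit sequence:
  1. keep 'h'
  2. keep 'o'
  3. delete 'r'  (+1)
  4. substitute 'i' -> 'l'  (+1)
  5. substitute 'z' -> 'd'  (+1)
  6. substitute 'o' -> 'e'  (+1)
  7. substitute 'n' -> 'r'  (+1)
Edit distance = 5
Max length = max(7, 6) = 7
Similarity = 1 - 5/7
= 0.2857


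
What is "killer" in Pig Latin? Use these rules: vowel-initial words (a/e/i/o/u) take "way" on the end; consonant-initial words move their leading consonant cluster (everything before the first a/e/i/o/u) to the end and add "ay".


Word: "killer"
Starts with consonant(s) → move to end, add 'ay'
Consonant cluster: "k"
Pig Latin = "illerkay"


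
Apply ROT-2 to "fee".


Word: "fee"
Shift: 2
Each letter → (letter + shift) mod 26:
  'f' (5) + 2 = 7 → 'h'
  'e' (4) + 2 = 6 → 'g'
  'e' (4) + 2 = 6 → 'g'
Result = "hgg"


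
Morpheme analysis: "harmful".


Word: "harmful"
Morphemes: harm + -ful
Each morpheme carries meaning
= 2 morphemes


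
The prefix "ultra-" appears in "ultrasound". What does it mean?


Prefix: ultra-
As in: ultrasound -> ultra- + sound
Meaning = beyond


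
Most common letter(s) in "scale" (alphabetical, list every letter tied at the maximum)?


Word: "scale"
Letter counts:
  'a': 1
  'c': 1
  'e': 1
  'l': 1
  's': 1
Maximum count = 1
Most frequent = 'a', 'c', 'e', 'l', 's' (1 time each)


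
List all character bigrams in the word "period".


Word: "period" (length 6)
Number of bigrams = 6 - 2 + 1 = 5
  Position 0: "pe"
  Position 1: "er"
  Position 2: "ri"
  Position 3: "io"
  Position 4: "od"
Bigrams = "pe", "er", "ri", "io", "od"


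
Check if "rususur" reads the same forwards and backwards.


Word: "rususur"
Reversed: "rususur"
Forward == Backward? rususur == rususur
Palindrome = Yes


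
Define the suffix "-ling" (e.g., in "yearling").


Suffix: -ling
Example: yearling = year + -ling
Meaning = small / young


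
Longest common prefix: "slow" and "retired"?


Word 1: "slow"
Word 2: "retired"
Comparing from start:
  Pos 0: 's' != 'r' (stop)
LCP = "" (length 0)


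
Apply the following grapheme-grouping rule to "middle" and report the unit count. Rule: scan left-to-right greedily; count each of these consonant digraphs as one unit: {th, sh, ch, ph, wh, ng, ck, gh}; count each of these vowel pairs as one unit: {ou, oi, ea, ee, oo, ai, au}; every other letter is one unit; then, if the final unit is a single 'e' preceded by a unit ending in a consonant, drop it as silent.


Word: "middle" (6 letters)
Left-to-right scan:
  (1) 'm' (letter)
  (2) 'i' (letter)
  (3) 'd' (letter)
  (4) 'd' (letter)
  (5) 'l' (letter)
  (6) 'e' (letter)
Units from scan: 6
Final unit is 'e' after a consonant -> drop as silent (-1)
Sound units = 5 units


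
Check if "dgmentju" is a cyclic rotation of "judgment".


Word: "judgment", Candidate: "dgmentju"
Method: check if candidate is substring of word+word
"judgmentjudgment" contains "dgmentju"? Yes
Is rotation = Yes


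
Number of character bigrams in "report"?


Word: "report" (length 6)
Number of 2-grams = length - 2 + 1 = 6 - 2 + 1
= 5


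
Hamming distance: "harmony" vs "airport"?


Comparing character by character (same length = 7):
  Pos 0: 'h' vs 'a' !=
  Pos 1: 'a' vs 'i' !=
  Pos 2: 'r' vs 'r' =
  Pos 3: 'm' vs 'p' !=
  Pos 4: 'o' vs 'o' =
  Pos 5: 'n' vs 'r' !=
  Pos 6: 'y' vs 't' !=
Hamming distance = 5


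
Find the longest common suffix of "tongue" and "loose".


Word 1: "tongue"
Word 2: "loose"
Comparing from end:
  Pos -1: 'e' == 'e'
  Pos -2: 'u' != 's' (stop)
LCS = "e" (length 1)


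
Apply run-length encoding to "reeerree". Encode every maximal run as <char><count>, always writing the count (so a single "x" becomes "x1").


String: "reeerree"
Scanning for consecutive runs:
  'r' x 1
  'e' x 3
  'r' x 2
  'e' x 2
RLE = "r1e3r2e2"


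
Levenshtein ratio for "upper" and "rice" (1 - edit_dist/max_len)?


Word 1: "upper" (length 5)
Word 2: "rice" (length 4)
One optimal edit sequence:
  1. substitute 'u' -> 'r'  (+1)
  2. substitute 'p' -> 'i'  (+1)
  3. substitute 'p' -> 'c'  (+1)
  4. keep 'e'
  5. delete 'r'  (+1)
Edit distance = 4
Max length = max(5, 4) = 5
Similarity = 1 - 4/5
= 0.2000


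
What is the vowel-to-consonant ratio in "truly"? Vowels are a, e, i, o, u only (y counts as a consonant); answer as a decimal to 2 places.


Word: "truly"
Vowels (a,e,i,o,u): 1
Consonants: 4
Ratio = 1/4
= 0.25


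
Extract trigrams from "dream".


Word: "dream" (length 5)
Number of trigrams = 5 - 3 + 1 = 3
  Position 0: "dre"
  Position 1: "rea"
  Position 2: "eam"
Trigrams = "dre", "rea", "eam"


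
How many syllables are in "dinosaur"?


Word: "dinosaur"
Syllable breakdown: di / no / saur
Counting: 3 parts
= 3 syllables


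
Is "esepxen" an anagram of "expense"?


Word 1: "expense" → sorted: eeenpsx
Word 2: "esepxen" → sorted: eeenpsx
Same letters? eeenpsx == eeenpsx
Anagram = Yes


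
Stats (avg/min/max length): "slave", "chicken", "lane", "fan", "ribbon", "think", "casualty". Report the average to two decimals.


Lengths: "slave"=5, "chicken"=7, "lane"=4, "fan"=3, "ribbon"=6, "think"=5, "casualty"=8
Sum = 38, Count = 7
Average = 38/7 = 5.43
= avg=5.43, min=3, max=8


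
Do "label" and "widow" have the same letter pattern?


Pattern of "label": [0, 1, 2, 3, 0]
Pattern of "widow": [0, 1, 2, 3, 0]
Patterns match
Same pattern = Yes


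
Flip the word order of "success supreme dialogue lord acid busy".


Original: "success supreme dialogue lord acid busy"
Words (1..n): success | supreme | dialogue | lord | acid | busy
Reversed (n..1): busy | acid | lord | dialogue | supreme | success
Result = "busy acid lord dialogue supreme success"


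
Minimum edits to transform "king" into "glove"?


Word 1: "king" (length 4)
Word 2: "glove" (length 5)
One optimal edit sequence (insert/delete/substitute each cost 1):
  1. insert 'g'  (+1)
  2. substitute 'k' -> 'l'  (+1)
  3. substitute 'i' -> 'o'  (+1)
  4. substitute 'n' -> 'v'  (+1)
  5. substitute 'g' -> 'e'  (+1)
Total edit operations: 5
Edit distance = 5


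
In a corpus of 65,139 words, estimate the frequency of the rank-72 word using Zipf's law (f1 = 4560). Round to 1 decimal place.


Zipf's law: f(r) = f(1) / r
f(1) = 4560
f(72) = 4560 / 72
= 63.3 occurrences


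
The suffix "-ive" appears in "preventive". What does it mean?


Suffix: -ive
Example: preventive (prevent + -ive)
Meaning = tending to


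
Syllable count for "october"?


Word: "october"
Syllable breakdown: oc / to / ber
Counting: 3 parts
= 3 syllables


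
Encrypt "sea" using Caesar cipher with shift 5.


Word: "sea"
Shift: 5
Each letter → (letter + shift) mod 26:
  's' (18) + 5 = 23 → 'x'
  'e' (4) + 5 = 9 → 'j'
  'a' (0) + 5 = 5 → 'f'
Result = "xjf"


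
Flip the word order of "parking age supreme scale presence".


Original: "parking age supreme scale presence"
Words (1..n): parking | age | supreme | scale | presence
Reversed (n..1): presence | scale | supreme | age | parking
Result = "presence scale supreme age parking"


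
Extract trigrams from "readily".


Word: "readily" (length 7)
Number of trigrams = 7 - 3 + 1 = 5
  Position 0: "rea"
  Position 1: "ead"
  Position 2: "adi"
  Position 3: "dil"
  Position 4: "ily"
Trigrams = "rea", "ead", "adi", "dil", "ily"


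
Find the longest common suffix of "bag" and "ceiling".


Word 1: "bag"
Word 2: "ceiling"
Comparing from end:
  Pos -1: 'g' == 'g'
  Pos -2: 'a' != 'n' (stop)
LCS = "g" (length 1)


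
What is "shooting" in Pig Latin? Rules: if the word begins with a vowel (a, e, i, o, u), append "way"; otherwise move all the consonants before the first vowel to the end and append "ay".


Word: "shooting"
Starts with consonant(s) → move to end, add 'ay'
Consonant cluster: "sh"
Pig Latin = "ootingshay"


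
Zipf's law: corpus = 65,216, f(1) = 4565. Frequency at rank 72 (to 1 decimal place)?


Zipf's law: f(r) = f(1) / r
f(1) = 4565
f(72) = 4565 / 72
= 63.4 occurrences


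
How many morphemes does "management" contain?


Word: "management"
Morphemes: manage / -ment
Each morpheme carries meaning
= 2 morphemes


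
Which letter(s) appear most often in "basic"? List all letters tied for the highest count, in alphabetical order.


Word: "basic"
Letter counts:
  'a': 1
  'b': 1
  'c': 1
  'i': 1
  's': 1
Maximum count = 1
Most frequent = 'a', 'b', 'c', 'i', 's' (1 time each)


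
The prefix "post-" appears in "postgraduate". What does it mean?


Prefix: post-
Example: postgraduate = post- + graduate
Meaning = after


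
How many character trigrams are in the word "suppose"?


Word: "suppose" (length 7)
Number of 3-grams = length - 3 + 1 = 7 - 3 + 1
= 5


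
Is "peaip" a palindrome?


Word: "peaip"
Reversed: "piaep"
Forward == Backward? peaip != piaep
Palindrome = No


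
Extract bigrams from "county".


Word: "county" (length 6)
Number of bigrams = 6 - 2 + 1 = 5
  Position 0: "co"
  Position 1: "ou"
  Position 2: "un"
  Position 3: "nt"
  Position 4: "ty"
Bigrams = "co", "ou", "un", "nt", "ty"


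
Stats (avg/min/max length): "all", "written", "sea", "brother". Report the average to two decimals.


Lengths: "all"=3, "written"=7, "sea"=3, "brother"=7
Sum = 20, Count = 4
Average = 20/4 = 5.00
= avg=5.00, min=3, max=7


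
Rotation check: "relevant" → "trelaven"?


Word: "relevant", Candidate: "trelaven"
Method: check if candidate is substring of word+word
"relevantrelevant" contains "trelaven"? No
Is rotation = No


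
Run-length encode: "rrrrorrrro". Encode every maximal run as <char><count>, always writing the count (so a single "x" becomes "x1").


String: "rrrrorrrro"
Scanning for consecutive runs:
  'r' x 4
  'o' x 1
  'r' x 4
  'o' x 1
RLE = "r4o1r4o1"


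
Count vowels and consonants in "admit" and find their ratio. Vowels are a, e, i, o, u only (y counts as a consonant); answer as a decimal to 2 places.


Word: "admit"
Vowels (a,e,i,o,u): 2
Consonants: 3
Ratio = 2/3
= 0.67


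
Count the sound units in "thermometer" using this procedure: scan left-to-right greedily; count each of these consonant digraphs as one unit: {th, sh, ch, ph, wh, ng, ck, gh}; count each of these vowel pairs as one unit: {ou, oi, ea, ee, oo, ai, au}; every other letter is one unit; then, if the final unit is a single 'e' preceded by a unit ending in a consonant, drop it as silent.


Word: "thermometer" (11 letters)
Left-to-right scan:
  1. 'th' (digraph)
  2. 'e' (letter)
  3. 'r' (letter)
  4. 'm' (letter)
  5. 'o' (letter)
  6. 'm' (letter)
  7. 'e' (letter)
  8. 't' (letter)
  9. 'e' (letter)
  10. 'r' (letter)
Units from scan: 10
Sound units = 10 units


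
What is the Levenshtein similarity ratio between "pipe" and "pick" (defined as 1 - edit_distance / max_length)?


Word 1: "pipe" (length 4)
Word 2: "pick" (length 4)
One optimal edit sequence:
  1. keep 'p'
  2. keep 'i'
  3. substitute 'p' -> 'c'  (+1)
  4. substitute 'e' -> 'k'  (+1)
Edit distance = 2
Max length = max(4, 4) = 4
Similarity = 1 - 2/4
= 0.5000


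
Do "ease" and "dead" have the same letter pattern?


Pattern of "ease": [0, 1, 2, 0]
Pattern of "dead": [0, 1, 2, 0]
Patterns match
Same pattern = Yes


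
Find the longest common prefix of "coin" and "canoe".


Word 1: "coin"
Word 2: "canoe"
Comparing from start:
  Pos 0: 'c' == 'c'
  Pos 1: 'o' != 'a' (stop)
LCP = "c" (length 1)


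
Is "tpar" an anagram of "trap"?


Word 1: "trap" → sorted: aprt
Word 2: "tpar" → sorted: aprt
Same letters? aprt == aprt
Anagram = Yes


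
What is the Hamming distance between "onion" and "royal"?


Comparing character by character (same length = 5):
  Pos 0: 'o' vs 'r' !=
  Pos 1: 'n' vs 'o' !=
  Pos 2: 'i' vs 'y' !=
  Pos 3: 'o' vs 'a' !=
  Pos 4: 'n' vs 'l' !=
Hamming distance = 5


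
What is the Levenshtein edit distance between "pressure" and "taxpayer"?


Word 1: "pressure" (length 8)
Word 2: "taxpayer" (length 8)
One optimal edit sequence (insert/delete/substitute each cost 1):
  1. substitute 'p' -> 't'  (+1)
  2. substitute 'r' -> 'a'  (+1)
  3. substitute 'e' -> 'x'  (+1)
  4. substitute 's' -> 'p'  (+1)
  5. substitute 's' -> 'a'  (+1)
  6. substitute 'u' -> 'y'  (+1)
  7. substitute 'r' -> 'e'  (+1)
  8. substitute 'e' -> 'r'  (+1)
Total edit operations: 8
Edit distance = 8


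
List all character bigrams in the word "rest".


Word: "rest" (length 4)
Number of bigrams = 4 - 2 + 1 = 3
  Position 0: "re"
  Position 1: "es"
  Position 2: "st"
Bigrams = "re", "es", "st"


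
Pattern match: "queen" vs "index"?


Pattern of "queen": [0, 1, 2, 2, 3]
Pattern of "index": [0, 1, 2, 3, 4]
Patterns do not match
Same pattern = No


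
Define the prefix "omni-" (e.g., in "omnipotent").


Prefix: omni-
Example: omnipotent (omni- + potent)
Meaning = all


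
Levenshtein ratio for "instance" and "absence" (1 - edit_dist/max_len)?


Word 1: "instance" (length 8)
Word 2: "absence" (length 7)
One optimal edit sequence:
  1. substitute 'i' -> 'a'  (+1)
  2. substitute 'n' -> 'b'  (+1)
  3. keep 's'
  4. delete 't'  (+1)
  5. substitute 'a' -> 'e'  (+1)
  6. keep 'n'
  7. keep 'c'
  8. keep 'e'
Edit distance = 4
Max length = max(8, 7) = 8
Similarity = 1 - 4/8
= 0.5000


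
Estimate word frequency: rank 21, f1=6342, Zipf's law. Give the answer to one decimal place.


Zipf's law: f(r) = f(1) / r
f(1) = 6342
f(21) = 6342 / 21
= 302.0 occurrences


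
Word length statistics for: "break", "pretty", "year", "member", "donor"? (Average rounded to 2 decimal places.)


Lengths: "break"=5, "pretty"=6, "year"=4, "member"=6, "donor"=5
Sum = 26, Count = 5
Average = 26/5 = 5.20
= avg=5.20, min=4, max=6


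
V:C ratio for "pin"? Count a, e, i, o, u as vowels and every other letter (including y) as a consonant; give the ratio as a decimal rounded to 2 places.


Word: "pin"
Vowels (a,e,i,o,u): 1
Consonants: 2
Ratio = 1/2
= 0.50


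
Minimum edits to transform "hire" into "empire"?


Word 1: "hire" (length 4)
Word 2: "empire" (length 6)
One optimal edit sequence (insert/delete/substitute each cost 1):
  1. insert 'e'  (+1)
  2. insert 'm'  (+1)
  3. substitute 'h' -> 'p'  (+1)
  4. keep 'i'
  5. keep 'r'
  6. keep 'e'
Total edit operations: 3
Edit distance = 3


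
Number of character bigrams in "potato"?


Word: "potato" (length 6)
Number of 2-grams = length - 2 + 1 = 6 - 2 + 1
= 5


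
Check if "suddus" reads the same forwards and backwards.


Word: "suddus"
Reversed: "suddus"
Forward == Backward? suddus == suddus
Palindrome = Yes


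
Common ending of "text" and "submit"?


Word 1: "text"
Word 2: "submit"
Comparing from end:
  Pos -1: 't' == 't'
  Pos -2: 'x' != 'i' (stop)
LCS = "t" (length 1)


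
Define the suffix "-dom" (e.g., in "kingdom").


Suffix: -dom
As in: kingdom -> king + -dom
Meaning = state / realm


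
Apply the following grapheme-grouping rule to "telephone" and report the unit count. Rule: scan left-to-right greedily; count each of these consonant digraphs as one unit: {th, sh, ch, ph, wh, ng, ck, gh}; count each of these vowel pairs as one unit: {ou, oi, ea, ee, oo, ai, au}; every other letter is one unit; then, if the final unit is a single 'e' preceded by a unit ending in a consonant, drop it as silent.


Word: "telephone" (9 letters)
Left-to-right scan:
  (1) 't' (letter)
  (2) 'e' (letter)
  (3) 'l' (letter)
  (4) 'e' (letter)
  (5) 'ph' (digraph)
  (6) 'o' (letter)
  (7) 'n' (letter)
  (8) 'e' (letter)
Units from scan: 8
Final unit is 'e' after a consonant -> drop as silent (-1)
Sound units = 7 units


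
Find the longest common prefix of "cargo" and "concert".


Word 1: "cargo"
Word 2: "concert"
Comparing from start:
  Pos 0: 'c' == 'c'
  Pos 1: 'a' != 'o' (stop)
LCP = "c" (length 1)


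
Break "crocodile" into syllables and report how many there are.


Word: "crocodile"
Syllable breakdown: croc / o / dile
Counting: 3 parts
= 3 syllables


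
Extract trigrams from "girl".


Word: "girl" (length 4)
Number of trigrams = 4 - 3 + 1 = 2
  Position 0: "gir"
  Position 1: "irl"
Trigrams = "gir", "irl"


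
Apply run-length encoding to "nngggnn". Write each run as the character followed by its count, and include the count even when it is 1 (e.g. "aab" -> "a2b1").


String: "nngggnn"
Scanning for consecutive runs:
  'n' x 2
  'g' x 3
  'n' x 2
RLE = "n2g3n2"


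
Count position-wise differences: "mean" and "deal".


Comparing character by character (same length = 4):
  Pos 0: 'm' vs 'd' !=
  Pos 1: 'e' vs 'e' =
  Pos 2: 'a' vs 'a' =
  Pos 3: 'n' vs 'l' !=
Hamming distance = 2


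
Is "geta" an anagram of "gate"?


Word 1: "gate" → sorted: aegt
Word 2: "geta" → sorted: aegt
Same letters? aegt == aegt
Anagram = Yes


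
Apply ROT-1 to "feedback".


Word: "feedback"
Shift: 1
Each letter → (letter + shift) mod 26:
  'f' (5) + 1 = 6 → 'g'
  'e' (4) + 1 = 5 → 'f'
  'e' (4) + 1 = 5 → 'f'
  'd' (3) + 1 = 4 → 'e'
  'b' (1) + 1 = 2 → 'c'
  'a' (0) + 1 = 1 → 'b'
  'c' (2) + 1 = 3 → 'd'
  'k' (10) + 1 = 11 → 'l'
Result = "gffecbdl"


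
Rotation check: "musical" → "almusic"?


Word: "musical", Candidate: "almusic"
Method: check if candidate is substring of word+word
"musicalmusical" contains "almusic"? Yes
Is rotation = Yes


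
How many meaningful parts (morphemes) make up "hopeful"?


Word: "hopeful"
Morphemes: hope / -ful
Each morpheme carries meaning
= 2 morphemes


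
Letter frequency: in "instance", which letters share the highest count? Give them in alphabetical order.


Word: "instance"
Letter counts:
  'a': 1
  'c': 1
  'e': 1
  'i': 1
  'n': 2
  's': 1
  't': 1
Maximum count = 2
Most frequent = 'n' (2 times each)


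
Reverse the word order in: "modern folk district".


Original: "modern folk district"
Words (1..n): modern | folk | district
Reversed (n..1): district | folk | modern
Result = "district folk modern"


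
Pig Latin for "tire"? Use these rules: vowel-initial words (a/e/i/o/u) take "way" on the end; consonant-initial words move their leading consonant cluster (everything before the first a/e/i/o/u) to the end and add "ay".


Word: "tire"
Starts with consonant(s) → move to end, add 'ay'
Consonant cluster: "t"
Pig Latin = "iretay"


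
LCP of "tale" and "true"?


Word 1: "tale"
Word 2: "true"
Comparing from start:
  Pos 0: 't' == 't'
  Pos 1: 'a' != 'r' (stop)
LCP = "t" (length 1)


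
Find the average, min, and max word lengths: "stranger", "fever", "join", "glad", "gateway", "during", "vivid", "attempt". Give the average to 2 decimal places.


Lengths: "stranger"=8, "fever"=5, "join"=4, "glad"=4, "gateway"=7, "during"=6, "vivid"=5, "attempt"=7
Sum = 46, Count = 8
Average = 46/8 = 5.75
= avg=5.75, min=4, max=8


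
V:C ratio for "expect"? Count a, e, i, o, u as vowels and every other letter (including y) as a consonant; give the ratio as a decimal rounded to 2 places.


Word: "expect"
Vowels (a,e,i,o,u): 2
Consonants: 4
Ratio = 2/4
= 0.50


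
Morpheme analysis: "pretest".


Word: "pretest"
Morphemes: pre- | test
Each morpheme carries meaning
= 2 morphemes


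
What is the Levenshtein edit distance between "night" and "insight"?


Word 1: "night" (length 5)
Word 2: "insight" (length 7)
One optimal edit sequence (insert/delete/substitute each cost 1):
  1. insert 'i'  (+1)
  2. keep 'n'
  3. insert 's'  (+1)
  4. keep 'i'
  5. keep 'g'
  6. keep 'h'
  7. keep 't'
Total edit operations: 2
Edit distance = 2


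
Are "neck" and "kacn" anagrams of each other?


Word 1: "neck" → sorted: cekn
Word 2: "kacn" → sorted: ackn
Same letters? cekn != ackn
Anagram = No


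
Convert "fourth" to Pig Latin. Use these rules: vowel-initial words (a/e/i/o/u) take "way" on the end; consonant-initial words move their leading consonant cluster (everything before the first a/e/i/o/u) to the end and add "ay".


Word: "fourth"
Starts with consonant(s) → move to end, add 'ay'
Consonant cluster: "f"
Pig Latin = "ourthfay"


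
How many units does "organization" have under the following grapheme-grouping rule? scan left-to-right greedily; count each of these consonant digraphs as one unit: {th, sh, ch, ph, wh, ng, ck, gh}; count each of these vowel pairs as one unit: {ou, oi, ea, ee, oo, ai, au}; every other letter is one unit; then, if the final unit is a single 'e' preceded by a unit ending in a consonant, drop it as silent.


Word: "organization" (12 letters)
Left-to-right scan:
  1. 'o' (letter)
  2. 'r' (letter)
  3. 'g' (letter)
  4. 'a' (letter)
  5. 'n' (letter)
  6. 'i' (letter)
  7. 'z' (letter)
  8. 'a' (letter)
  9. 't' (letter)
  10. 'i' (letter)
  11. 'o' (letter)
  12. 'n' (letter)
Units from scan: 12
Sound units = 12 units


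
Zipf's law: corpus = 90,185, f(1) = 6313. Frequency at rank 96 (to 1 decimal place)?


Zipf's law: f(r) = f(1) / r
f(1) = 6313
f(96) = 6313 / 96
= 65.8 occurrences


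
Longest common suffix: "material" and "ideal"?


Word 1: "material"
Word 2: "ideal"
Comparing from end:
  Pos -1: 'l' == 'l'
  Pos -2: 'a' == 'a'
  Pos -3: 'i' != 'e' (stop)
LCS = "al" (length 2)


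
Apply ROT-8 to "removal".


Word: "removal"
Shift: 8
Each letter → (letter + shift) mod 26:
  'r' (17) + 8 = 25 → 'z'
  'e' (4) + 8 = 12 → 'm'
  'm' (12) + 8 = 20 → 'u'
  'o' (14) + 8 = 22 → 'w'
  'v' (21) + 8 = 3 → 'd'
  'a' (0) + 8 = 8 → 'i'
  'l' (11) + 8 = 19 → 't'
Result = "zmuwdit"


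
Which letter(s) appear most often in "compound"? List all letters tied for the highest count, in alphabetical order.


Word: "compound"
Letter counts:
  'c': 1
  'd': 1
  'm': 1
  'n': 1
  'o': 2
  'p': 1
  'u': 1
Maximum count = 2
Most frequent = 'o' (2 times each)


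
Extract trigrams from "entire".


Word: "entire" (length 6)
Number of trigrams = 6 - 3 + 1 = 4
  Position 0: "ent"
  Position 1: "nti"
  Position 2: "tir"
  Position 3: "ire"
Trigrams = "ent", "nti", "tir", "ire"


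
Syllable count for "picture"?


Word: "picture"
Syllable breakdown: pic | ture
Counting: 2 parts
= 2 syllables


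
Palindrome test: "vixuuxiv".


Word: "vixuuxiv"
Reversed: "vixuuxiv"
Forward == Backward? vixuuxiv == vixuuxiv
Palindrome = Yes


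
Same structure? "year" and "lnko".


Pattern of "year": [0, 1, 2, 3]
Pattern of "lnko": [0, 1, 2, 3]
Patterns match
Same pattern = Yes


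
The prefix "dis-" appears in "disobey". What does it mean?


Prefix: dis-
Example: disobey = dis- + obey
Meaning = not / opposite


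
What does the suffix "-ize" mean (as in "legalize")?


Suffix: -ize
Example: legalize (legal + -ize)
Meaning = to make


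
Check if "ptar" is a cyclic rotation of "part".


Word: "part", Candidate: "ptar"
Method: check if candidate is substring of word+word
"partpart" contains "ptar"? No
Is rotation = No


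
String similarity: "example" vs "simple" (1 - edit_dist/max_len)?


Word 1: "example" (length 7)
Word 2: "simple" (length 6)
One optimal edit sequence:
  1. delete 'e'  (+1)
  2. substitute 'x' -> 's'  (+1)
  3. substitute 'a' -> 'i'  (+1)
  4. keep 'm'
  5. keep 'p'
  6. keep 'l'
  7. keep 'e'
Edit distance = 3
Max length = max(7, 6) = 7
Similarity = 1 - 3/7
= 0.5714


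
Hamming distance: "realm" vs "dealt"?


Comparing character by character (same length = 5):
  Pos 0: 'r' vs 'd' !=
  Pos 1: 'e' vs 'e' =
  Pos 2: 'a' vs 'a' =
  Pos 3: 'l' vs 'l' =
  Pos 4: 'm' vs 't' !=
Hamming distance = 2


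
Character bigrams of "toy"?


Word: "toy" (length 3)
Number of bigrams = 3 - 2 + 1 = 2
  Position 0: "to"
  Position 1: "oy"
Bigrams = "to", "oy"


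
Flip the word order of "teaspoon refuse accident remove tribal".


Original: "teaspoon refuse accident remove tribal"
Words (1..n): teaspoon | refuse | accident | remove | tribal
Reversed (n..1): tribal | remove | accident | refuse | teaspoon
Result = "tribal remove accident refuse teaspoon"
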